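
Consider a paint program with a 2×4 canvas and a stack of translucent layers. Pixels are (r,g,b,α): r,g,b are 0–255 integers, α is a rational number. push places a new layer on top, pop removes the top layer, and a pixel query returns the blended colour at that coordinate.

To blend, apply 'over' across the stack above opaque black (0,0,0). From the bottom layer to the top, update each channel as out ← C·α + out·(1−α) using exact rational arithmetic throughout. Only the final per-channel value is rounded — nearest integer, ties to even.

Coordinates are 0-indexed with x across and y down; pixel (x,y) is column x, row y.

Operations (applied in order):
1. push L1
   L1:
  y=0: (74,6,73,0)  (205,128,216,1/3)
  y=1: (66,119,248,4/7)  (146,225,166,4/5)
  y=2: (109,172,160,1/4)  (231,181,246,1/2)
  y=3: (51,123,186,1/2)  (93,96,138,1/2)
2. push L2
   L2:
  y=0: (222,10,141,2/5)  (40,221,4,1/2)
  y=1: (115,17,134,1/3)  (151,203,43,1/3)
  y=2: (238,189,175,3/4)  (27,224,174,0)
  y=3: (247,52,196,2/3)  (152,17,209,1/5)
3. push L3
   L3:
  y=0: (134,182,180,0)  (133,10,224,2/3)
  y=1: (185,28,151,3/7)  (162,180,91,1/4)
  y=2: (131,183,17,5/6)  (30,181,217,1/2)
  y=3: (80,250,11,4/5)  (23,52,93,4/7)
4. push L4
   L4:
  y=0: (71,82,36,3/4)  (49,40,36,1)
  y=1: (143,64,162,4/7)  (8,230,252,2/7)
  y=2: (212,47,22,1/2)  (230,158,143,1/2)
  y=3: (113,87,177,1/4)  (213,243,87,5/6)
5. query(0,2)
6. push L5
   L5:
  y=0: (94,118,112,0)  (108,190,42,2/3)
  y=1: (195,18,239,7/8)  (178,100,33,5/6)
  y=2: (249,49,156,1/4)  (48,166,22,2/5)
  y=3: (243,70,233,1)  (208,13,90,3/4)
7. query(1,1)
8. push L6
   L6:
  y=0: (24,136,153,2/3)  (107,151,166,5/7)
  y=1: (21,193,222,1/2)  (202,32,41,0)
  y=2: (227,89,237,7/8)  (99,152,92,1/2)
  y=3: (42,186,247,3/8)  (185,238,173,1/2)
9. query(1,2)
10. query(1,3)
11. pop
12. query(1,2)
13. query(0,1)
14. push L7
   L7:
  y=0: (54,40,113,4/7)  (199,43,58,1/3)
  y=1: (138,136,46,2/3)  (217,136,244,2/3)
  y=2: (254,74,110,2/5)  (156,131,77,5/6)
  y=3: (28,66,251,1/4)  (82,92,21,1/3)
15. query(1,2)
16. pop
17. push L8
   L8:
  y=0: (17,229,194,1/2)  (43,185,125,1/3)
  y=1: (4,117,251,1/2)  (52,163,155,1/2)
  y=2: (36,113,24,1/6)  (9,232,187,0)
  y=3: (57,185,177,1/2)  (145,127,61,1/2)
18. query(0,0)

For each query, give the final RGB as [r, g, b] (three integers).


query (0,2) [L1,L2,L3,L4] — begin 0,0,0
L1 α=1/4: [109/4, 43, 40]
L2 α=3/4: [2965/16, 305/2, 565/4]
L3 α=5/6: [13445/96, 2135/12, 905/24]
L4 α=1/2: [33797/192, 2699/24, 1433/48]
→ [176, 112, 30]

query (1,1) [L1,L2,L3,L4,L5] — begin 0,0,0
+L1 (α=4/5) → [584/5, 180, 664/5]
+L2 (α=1/3) → [641/5, 563/3, 1543/15]
+L3 (α=1/4) → [2733/20, 743/4, 999/10]
+L4 (α=2/7) → [2797/28, 5555/28, 2007/14]
+L5 (α=5/6) → [9239/56, 19555/168, 1439/28]
rounded: [165, 116, 51]

at x=1,y=2 over L1,L2,L3,L4,L5,L6:
L1 α=1/2: [231/2, 181/2, 123]
L2 α=0: [231/2, 181/2, 123]
L3 α=1/2: [291/4, 543/4, 170]
L4 α=1/2: [1211/8, 1175/8, 313/2]
L5 α=2/5: [4401/40, 6181/40, 1027/10]
L6 α=1/2: [8361/80, 12261/80, 1947/20]
rounded: [105, 153, 97]

at x=1,y=3 over L1,L2,L3,L4,L5,L6:
L1 α=1/2: [93/2, 48, 69]
L2 α=1/5: [338/5, 209/5, 97]
L3 α=4/7: [1474/35, 1667/35, 663/7]
L4 α=5/6: [38749/210, 22096/105, 618/7]
L5 α=3/4: [169789/840, 26191/420, 627/7]
L6 α=1/2: [325189/1680, 126151/840, 919/7]
= [194, 150, 131]

(1,2) stack=L1,L2,L3,L4,L5; from [0,0,0]:
after L1 α=1/2: [231/2, 181/2, 123]
after L2 α=0: [231/2, 181/2, 123]
after L3 α=1/2: [291/4, 543/4, 170]
after L4 α=1/2: [1211/8, 1175/8, 313/2]
after L5 α=2/5: [4401/40, 6181/40, 1027/10]
rounded: [110, 155, 103]

query (0,1) [L1,L2,L3,L4,L5] — begin 0,0,0
L1 α=4/7: [264/7, 68, 992/7]
L2 α=1/3: [1333/21, 51, 974/7]
L3 α=3/7: [16987/147, 288/7, 7067/49]
L4 α=4/7: [45015/343, 2656/49, 52953/343]
L5 α=7/8: [256605/1372, 4415/196, 78349/343]
= [187, 23, 228]

(1,2) stack=L1,L2,L3,L4,L5,L7; from [0,0,0]:
after L1 α=1/2: [231/2, 181/2, 123]
after L2 α=0: [231/2, 181/2, 123]
after L3 α=1/2: [291/4, 543/4, 170]
after L4 α=1/2: [1211/8, 1175/8, 313/2]
after L5 α=2/5: [4401/40, 6181/40, 1027/10]
after L7 α=5/6: [11867/80, 32381/240, 4877/60]
= [148, 135, 81]

at x=0,y=0 over L1,L2,L3,L4,L5,L8:
after L1 α=0: [0, 0, 0]
after L2 α=2/5: [444/5, 4, 282/5]
after L3 α=0: [444/5, 4, 282/5]
after L4 α=3/4: [1509/20, 125/2, 411/10]
after L5 α=0: [1509/20, 125/2, 411/10]
after L8 α=1/2: [1849/40, 583/4, 2351/20]
rounded: [46, 146, 118]


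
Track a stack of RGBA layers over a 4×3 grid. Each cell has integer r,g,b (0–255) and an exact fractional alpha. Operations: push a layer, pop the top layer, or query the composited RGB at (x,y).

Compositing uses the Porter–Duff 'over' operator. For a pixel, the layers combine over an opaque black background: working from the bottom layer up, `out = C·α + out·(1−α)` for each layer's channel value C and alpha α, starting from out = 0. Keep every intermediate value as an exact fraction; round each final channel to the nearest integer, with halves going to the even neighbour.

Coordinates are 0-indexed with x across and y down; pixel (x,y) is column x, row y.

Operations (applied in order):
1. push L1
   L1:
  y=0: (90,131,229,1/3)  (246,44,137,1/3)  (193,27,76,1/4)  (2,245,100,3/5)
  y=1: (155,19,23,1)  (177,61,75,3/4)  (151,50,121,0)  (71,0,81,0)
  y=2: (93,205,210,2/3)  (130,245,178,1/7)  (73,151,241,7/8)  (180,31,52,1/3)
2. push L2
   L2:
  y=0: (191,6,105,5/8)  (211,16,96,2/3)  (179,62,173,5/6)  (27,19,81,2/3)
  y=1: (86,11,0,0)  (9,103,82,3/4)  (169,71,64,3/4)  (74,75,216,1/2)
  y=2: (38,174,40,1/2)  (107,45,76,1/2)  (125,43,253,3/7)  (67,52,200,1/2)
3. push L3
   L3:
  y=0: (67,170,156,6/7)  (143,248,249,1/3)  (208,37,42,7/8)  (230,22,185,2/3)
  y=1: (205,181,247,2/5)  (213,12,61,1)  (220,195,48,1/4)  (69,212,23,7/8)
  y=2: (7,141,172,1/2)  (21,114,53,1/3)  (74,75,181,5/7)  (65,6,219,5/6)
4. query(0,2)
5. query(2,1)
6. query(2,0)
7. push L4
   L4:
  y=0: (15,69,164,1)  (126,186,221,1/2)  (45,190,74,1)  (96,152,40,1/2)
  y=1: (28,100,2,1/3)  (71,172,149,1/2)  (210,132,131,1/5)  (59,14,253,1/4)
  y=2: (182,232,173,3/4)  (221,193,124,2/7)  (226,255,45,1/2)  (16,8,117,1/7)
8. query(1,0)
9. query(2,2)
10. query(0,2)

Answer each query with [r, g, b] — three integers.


at x=0,y=2 over L1,L2,L3:
+L1 (α=2/3) → [62, 410/3, 140]
+L2 (α=1/2) → [50, 466/3, 90]
+L3 (α=1/2) → [57/2, 889/6, 131]
→ [28, 148, 131]

query (2,1) [L1,L2,L3] — begin 0,0,0
+L1 (α=0) → [0, 0, 0]
+L2 (α=3/4) → [507/4, 213/4, 48]
+L3 (α=1/4) → [2401/16, 1419/16, 48]
rounded: [150, 89, 48]

at x=2,y=0 over L1,L2,L3:
L1 α=1/4: [193/4, 27/4, 19]
L2 α=5/6: [3773/24, 1267/24, 442/3]
L3 α=7/8: [38717/192, 7483/192, 331/6]
rounded: [202, 39, 55]

(1,0) stack=L1,L2,L3,L4; from [0,0,0]:
+L1 (α=1/3) → [82, 44/3, 137/3]
+L2 (α=2/3) → [168, 140/9, 713/9]
+L3 (α=1/3) → [479/3, 2512/27, 3667/27]
+L4 (α=1/2) → [857/6, 3767/27, 4817/27]
→ [143, 140, 178]

(2,2) stack=L1,L2,L3,L4; from [0,0,0]:
+L1 (α=7/8) → [511/8, 1057/8, 1687/8]
+L2 (α=3/7) → [1261/14, 1315/14, 3205/14]
+L3 (α=5/7) → [3851/49, 3940/49, 9540/49]
+L4 (α=1/2) → [14925/98, 16435/98, 11745/98]
rounded: [152, 168, 120]

(0,2) stack=L1,L2,L3,L4; from [0,0,0]:
after L1 α=2/3: [62, 410/3, 140]
after L2 α=1/2: [50, 466/3, 90]
after L3 α=1/2: [57/2, 889/6, 131]
after L4 α=3/4: [1149/8, 5065/24, 325/2]
= [144, 211, 162]


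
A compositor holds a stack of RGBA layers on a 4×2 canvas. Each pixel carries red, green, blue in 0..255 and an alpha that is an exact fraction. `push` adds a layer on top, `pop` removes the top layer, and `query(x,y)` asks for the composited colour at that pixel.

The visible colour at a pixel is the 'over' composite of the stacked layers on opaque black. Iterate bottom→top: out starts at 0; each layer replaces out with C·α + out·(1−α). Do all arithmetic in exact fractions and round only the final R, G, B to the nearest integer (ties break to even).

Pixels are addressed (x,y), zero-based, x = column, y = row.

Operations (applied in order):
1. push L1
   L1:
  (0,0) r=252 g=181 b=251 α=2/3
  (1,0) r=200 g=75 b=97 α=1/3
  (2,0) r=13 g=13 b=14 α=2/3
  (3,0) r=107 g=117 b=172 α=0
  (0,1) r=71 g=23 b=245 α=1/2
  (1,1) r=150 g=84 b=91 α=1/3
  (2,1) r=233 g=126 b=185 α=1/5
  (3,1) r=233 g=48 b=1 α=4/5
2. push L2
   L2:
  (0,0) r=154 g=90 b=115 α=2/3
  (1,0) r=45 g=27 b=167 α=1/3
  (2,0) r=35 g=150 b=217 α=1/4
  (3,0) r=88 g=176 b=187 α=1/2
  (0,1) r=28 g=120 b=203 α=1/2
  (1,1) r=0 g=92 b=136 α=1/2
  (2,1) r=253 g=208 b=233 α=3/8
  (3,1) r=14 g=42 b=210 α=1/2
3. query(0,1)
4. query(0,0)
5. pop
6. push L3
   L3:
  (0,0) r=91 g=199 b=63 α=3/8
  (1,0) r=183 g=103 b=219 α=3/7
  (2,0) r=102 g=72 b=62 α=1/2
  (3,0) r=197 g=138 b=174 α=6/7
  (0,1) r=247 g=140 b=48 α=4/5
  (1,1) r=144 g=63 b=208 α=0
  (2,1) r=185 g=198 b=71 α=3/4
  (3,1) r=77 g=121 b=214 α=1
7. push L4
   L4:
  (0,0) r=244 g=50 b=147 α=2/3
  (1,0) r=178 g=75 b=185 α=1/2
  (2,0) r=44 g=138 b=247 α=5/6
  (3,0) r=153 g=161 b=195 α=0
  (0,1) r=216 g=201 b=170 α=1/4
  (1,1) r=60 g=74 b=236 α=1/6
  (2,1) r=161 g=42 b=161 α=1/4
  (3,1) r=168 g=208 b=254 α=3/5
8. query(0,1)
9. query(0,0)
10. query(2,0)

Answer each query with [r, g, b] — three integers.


(0,1) stack=L1,L2; from [0,0,0]:
L1 α=1/2: [71/2, 23/2, 245/2]
L2 α=1/2: [127/4, 263/4, 651/4]
rounded: [32, 66, 163]

at x=0,y=0 over L1,L2:
after L1 α=2/3: [168, 362/3, 502/3]
after L2 α=2/3: [476/3, 902/9, 1192/9]
rounded: [159, 100, 132]

(0,1) stack=L1,L3,L4; from [0,0,0]:
+L1 (α=1/2) → [71/2, 23/2, 245/2]
+L3 (α=4/5) → [2047/10, 1143/10, 629/10]
+L4 (α=1/4) → [8301/40, 5439/40, 3587/40]
= [208, 136, 90]

at x=0,y=0 over L1,L3,L4:
L1 α=2/3: [168, 362/3, 502/3]
L3 α=3/8: [1113/8, 3601/24, 3077/24]
L4 α=2/3: [5017/24, 6001/72, 10133/72]
→ [209, 83, 141]

at x=2,y=0 over L1,L3,L4:
L1 α=2/3: [26/3, 26/3, 28/3]
L3 α=1/2: [166/3, 121/3, 107/3]
L4 α=5/6: [413/9, 2191/18, 1906/9]
rounded: [46, 122, 212]


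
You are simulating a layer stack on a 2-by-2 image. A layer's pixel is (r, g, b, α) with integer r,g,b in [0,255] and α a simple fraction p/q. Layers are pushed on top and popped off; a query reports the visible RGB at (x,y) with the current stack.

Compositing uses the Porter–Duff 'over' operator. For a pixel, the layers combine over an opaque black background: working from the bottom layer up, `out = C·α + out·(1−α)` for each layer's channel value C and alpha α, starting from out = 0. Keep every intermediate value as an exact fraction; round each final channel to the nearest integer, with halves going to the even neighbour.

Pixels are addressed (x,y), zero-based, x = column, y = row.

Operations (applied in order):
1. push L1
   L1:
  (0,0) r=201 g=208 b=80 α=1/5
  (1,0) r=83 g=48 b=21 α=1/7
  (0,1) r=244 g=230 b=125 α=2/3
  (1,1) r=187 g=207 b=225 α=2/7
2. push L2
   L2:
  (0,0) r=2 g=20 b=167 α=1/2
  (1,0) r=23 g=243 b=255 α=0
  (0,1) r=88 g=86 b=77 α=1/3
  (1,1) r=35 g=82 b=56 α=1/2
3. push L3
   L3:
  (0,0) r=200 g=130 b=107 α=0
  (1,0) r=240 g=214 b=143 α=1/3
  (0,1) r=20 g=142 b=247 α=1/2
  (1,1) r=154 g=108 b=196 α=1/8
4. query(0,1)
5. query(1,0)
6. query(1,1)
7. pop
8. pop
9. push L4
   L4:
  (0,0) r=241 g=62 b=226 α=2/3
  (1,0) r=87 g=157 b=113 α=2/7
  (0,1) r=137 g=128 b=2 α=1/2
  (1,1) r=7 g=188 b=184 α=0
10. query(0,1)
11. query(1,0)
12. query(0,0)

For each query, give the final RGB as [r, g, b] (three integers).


(0,1) stack=L1,L2,L3; from [0,0,0]:
after L1 α=2/3: [488/3, 460/3, 250/3]
after L2 α=1/3: [1240/9, 1178/9, 731/9]
after L3 α=1/2: [710/9, 1228/9, 1477/9]
→ [79, 136, 164]

query (1,0) [L1,L2,L3] — begin 0,0,0
after L1 α=1/7: [83/7, 48/7, 3]
after L2 α=0: [83/7, 48/7, 3]
after L3 α=1/3: [1846/21, 1594/21, 149/3]
rounded: [88, 76, 50]

query (1,1) [L1,L2,L3] — begin 0,0,0
+L1 (α=2/7) → [374/7, 414/7, 450/7]
+L2 (α=1/2) → [619/14, 494/7, 421/7]
+L3 (α=1/8) → [927/16, 301/4, 617/8]
= [58, 75, 77]

(0,1) stack=L1,L4; from [0,0,0]:
after L1 α=2/3: [488/3, 460/3, 250/3]
after L4 α=1/2: [899/6, 422/3, 128/3]
= [150, 141, 43]

(1,0) stack=L1,L4; from [0,0,0]:
+L1 (α=1/7) → [83/7, 48/7, 3]
+L4 (α=2/7) → [1633/49, 2438/49, 241/7]
= [33, 50, 34]

(0,0) stack=L1,L4; from [0,0,0]:
after L1 α=1/5: [201/5, 208/5, 16]
after L4 α=2/3: [2611/15, 276/5, 156]
rounded: [174, 55, 156]


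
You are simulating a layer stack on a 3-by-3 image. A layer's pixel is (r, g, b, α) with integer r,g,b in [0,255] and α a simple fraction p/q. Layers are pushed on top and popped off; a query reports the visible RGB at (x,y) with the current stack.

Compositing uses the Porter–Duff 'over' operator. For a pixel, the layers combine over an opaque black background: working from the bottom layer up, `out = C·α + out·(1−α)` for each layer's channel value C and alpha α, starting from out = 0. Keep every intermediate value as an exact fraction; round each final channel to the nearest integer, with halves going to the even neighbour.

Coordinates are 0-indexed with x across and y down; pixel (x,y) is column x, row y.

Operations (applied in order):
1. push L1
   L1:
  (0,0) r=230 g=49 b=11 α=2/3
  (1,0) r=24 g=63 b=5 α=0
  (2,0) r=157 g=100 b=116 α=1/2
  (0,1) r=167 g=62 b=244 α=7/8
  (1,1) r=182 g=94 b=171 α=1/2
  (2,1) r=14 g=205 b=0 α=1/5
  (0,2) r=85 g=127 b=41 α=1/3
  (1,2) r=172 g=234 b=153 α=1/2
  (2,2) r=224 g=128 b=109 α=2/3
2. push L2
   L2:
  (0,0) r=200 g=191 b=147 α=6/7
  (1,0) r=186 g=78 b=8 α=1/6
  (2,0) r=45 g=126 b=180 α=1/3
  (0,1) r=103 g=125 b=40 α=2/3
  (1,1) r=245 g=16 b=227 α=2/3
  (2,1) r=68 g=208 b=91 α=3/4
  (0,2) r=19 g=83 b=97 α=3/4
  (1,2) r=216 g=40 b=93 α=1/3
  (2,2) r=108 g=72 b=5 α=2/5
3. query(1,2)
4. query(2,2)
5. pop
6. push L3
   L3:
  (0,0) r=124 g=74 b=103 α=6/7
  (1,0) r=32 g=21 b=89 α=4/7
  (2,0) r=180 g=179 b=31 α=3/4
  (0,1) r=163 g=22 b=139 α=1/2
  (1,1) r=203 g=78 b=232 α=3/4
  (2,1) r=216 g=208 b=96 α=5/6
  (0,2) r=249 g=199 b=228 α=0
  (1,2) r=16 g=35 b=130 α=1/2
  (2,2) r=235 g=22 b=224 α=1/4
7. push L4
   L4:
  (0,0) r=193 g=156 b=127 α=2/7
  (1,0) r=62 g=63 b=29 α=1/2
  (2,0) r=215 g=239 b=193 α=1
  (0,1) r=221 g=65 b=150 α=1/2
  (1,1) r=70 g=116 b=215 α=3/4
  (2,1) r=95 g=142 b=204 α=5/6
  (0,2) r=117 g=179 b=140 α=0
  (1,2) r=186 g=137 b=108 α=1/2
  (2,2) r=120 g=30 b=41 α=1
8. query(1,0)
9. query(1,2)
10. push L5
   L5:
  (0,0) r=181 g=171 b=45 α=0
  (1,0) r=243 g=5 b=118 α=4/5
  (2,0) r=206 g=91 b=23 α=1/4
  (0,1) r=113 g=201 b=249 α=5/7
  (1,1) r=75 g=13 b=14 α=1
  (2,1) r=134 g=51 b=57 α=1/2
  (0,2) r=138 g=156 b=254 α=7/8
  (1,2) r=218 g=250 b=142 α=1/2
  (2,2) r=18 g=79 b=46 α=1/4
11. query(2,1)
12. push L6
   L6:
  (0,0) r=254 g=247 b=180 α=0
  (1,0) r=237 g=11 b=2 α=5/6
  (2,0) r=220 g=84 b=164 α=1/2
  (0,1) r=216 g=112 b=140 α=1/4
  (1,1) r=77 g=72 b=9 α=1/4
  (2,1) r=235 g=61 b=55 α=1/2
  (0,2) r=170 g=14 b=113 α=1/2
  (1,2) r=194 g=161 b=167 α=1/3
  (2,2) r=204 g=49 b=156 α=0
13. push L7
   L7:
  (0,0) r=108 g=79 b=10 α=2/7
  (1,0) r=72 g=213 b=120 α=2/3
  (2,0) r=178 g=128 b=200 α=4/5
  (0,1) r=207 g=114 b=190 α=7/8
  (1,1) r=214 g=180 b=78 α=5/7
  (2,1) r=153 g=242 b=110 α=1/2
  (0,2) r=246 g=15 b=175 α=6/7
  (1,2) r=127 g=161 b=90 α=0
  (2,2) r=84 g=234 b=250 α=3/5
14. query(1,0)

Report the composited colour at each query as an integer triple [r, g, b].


at x=1,y=2 over L1,L2:
after L1 α=1/2: [86, 117, 153/2]
after L2 α=1/3: [388/3, 274/3, 82]
→ [129, 91, 82]

(2,2) stack=L1,L2; from [0,0,0]:
after L1 α=2/3: [448/3, 256/3, 218/3]
after L2 α=2/5: [664/5, 80, 228/5]
= [133, 80, 46]

at x=1,y=0 over L1,L3,L4:
+L1 (α=0) → [0, 0, 0]
+L3 (α=4/7) → [128/7, 12, 356/7]
+L4 (α=1/2) → [281/7, 75/2, 559/14]
→ [40, 38, 40]

at x=1,y=2 over L1,L3,L4:
L1 α=1/2: [86, 117, 153/2]
L3 α=1/2: [51, 76, 413/4]
L4 α=1/2: [237/2, 213/2, 845/8]
= [118, 106, 106]

at x=2,y=1 over L1,L3,L4,L5:
L1 α=1/5: [14/5, 41, 0]
L3 α=5/6: [2707/15, 1081/6, 80]
L4 α=5/6: [4916/45, 5341/36, 550/3]
L5 α=1/2: [5473/45, 7177/72, 721/6]
rounded: [122, 100, 120]

at x=1,y=0 over L1,L3,L4,L5,L6,L7:
after L1 α=0: [0, 0, 0]
after L3 α=4/7: [128/7, 12, 356/7]
after L4 α=1/2: [281/7, 75/2, 559/14]
after L5 α=4/5: [1417/7, 23/2, 7167/70]
after L6 α=5/6: [4856/21, 133/12, 7867/420]
after L7 α=2/3: [7880/63, 5245/36, 108667/1260]
→ [125, 146, 86]


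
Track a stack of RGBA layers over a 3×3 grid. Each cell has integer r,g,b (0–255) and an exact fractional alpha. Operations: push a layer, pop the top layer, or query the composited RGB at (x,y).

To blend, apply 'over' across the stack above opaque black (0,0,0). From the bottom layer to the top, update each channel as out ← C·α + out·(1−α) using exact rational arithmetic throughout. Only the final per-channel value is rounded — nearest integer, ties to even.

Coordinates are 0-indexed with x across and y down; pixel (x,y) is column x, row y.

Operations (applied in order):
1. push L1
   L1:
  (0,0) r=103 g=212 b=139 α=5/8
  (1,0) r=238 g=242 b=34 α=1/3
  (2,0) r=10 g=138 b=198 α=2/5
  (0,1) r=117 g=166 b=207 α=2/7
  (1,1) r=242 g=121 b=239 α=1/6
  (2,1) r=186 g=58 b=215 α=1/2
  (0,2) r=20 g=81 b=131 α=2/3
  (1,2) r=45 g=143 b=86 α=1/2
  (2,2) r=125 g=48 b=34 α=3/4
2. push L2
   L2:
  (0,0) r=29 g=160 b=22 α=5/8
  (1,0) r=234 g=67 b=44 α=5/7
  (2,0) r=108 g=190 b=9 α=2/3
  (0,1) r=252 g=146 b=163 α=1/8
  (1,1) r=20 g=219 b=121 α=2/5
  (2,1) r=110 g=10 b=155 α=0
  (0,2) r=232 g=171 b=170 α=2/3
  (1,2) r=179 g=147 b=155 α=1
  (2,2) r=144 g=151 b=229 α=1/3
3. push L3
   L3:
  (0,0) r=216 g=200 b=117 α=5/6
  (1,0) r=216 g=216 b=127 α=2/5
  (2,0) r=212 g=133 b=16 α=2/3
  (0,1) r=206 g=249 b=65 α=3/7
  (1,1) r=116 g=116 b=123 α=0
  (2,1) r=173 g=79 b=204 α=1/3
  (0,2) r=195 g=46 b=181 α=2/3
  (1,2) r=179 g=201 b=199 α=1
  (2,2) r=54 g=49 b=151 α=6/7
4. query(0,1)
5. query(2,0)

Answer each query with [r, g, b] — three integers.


at x=0,y=1 over L1,L2,L3:
L1 α=2/7: [234/7, 332/7, 414/7]
L2 α=1/8: [243/4, 239/4, 577/8]
L3 α=3/7: [123, 986/7, 967/14]
= [123, 141, 69]

query (2,0) [L1,L2,L3] — begin 0,0,0
+L1 (α=2/5) → [4, 276/5, 396/5]
+L2 (α=2/3) → [220/3, 2176/15, 162/5]
+L3 (α=2/3) → [1492/9, 6166/45, 322/15]
= [166, 137, 21]


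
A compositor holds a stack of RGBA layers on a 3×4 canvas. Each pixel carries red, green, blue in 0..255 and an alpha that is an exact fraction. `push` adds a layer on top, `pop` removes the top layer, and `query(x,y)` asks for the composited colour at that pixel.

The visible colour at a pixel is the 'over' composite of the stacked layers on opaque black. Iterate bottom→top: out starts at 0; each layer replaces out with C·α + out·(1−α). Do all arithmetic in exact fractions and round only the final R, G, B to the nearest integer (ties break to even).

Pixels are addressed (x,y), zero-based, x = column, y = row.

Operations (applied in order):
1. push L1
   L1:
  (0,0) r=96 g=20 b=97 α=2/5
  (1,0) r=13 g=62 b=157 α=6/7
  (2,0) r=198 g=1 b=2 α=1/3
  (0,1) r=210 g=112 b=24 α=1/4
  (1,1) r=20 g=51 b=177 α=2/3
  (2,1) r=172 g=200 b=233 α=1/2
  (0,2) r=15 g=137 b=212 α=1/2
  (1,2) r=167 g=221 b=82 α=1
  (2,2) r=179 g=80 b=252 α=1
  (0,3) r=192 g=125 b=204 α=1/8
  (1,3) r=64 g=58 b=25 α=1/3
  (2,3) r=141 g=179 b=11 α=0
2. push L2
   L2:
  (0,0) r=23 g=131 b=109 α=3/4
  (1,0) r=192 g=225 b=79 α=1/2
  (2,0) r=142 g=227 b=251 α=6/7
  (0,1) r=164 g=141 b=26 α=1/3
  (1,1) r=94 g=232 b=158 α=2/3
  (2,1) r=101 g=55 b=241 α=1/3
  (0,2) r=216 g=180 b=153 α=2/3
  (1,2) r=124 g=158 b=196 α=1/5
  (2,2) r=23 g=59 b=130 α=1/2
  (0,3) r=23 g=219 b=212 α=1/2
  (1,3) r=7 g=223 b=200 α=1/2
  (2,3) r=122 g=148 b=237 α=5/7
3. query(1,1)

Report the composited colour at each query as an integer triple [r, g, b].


query (1,1) [L1,L2] — begin 0,0,0
L1 α=2/3: [40/3, 34, 118]
L2 α=2/3: [604/9, 166, 434/3]
rounded: [67, 166, 145]


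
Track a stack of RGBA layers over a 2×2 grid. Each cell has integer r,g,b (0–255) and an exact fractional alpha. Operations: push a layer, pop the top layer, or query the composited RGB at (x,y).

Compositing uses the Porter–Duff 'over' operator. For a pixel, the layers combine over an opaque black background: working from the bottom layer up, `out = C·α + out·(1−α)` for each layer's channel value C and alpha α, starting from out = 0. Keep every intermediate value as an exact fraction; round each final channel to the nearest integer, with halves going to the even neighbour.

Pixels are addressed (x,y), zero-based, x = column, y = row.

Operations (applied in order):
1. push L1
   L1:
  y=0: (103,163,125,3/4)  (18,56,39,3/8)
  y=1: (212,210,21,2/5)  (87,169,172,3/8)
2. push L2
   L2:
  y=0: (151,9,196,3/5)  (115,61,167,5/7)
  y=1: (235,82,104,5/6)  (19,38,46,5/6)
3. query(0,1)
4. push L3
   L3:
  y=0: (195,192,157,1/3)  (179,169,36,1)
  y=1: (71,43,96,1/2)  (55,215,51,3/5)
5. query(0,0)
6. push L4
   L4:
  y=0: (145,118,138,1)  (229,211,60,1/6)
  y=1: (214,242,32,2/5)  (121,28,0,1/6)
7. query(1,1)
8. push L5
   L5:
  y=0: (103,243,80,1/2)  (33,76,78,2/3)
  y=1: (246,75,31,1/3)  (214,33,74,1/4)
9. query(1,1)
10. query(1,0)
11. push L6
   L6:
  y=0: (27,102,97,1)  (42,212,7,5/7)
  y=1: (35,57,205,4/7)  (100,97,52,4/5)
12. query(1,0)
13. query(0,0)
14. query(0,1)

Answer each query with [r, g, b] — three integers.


query (0,1) [L1,L2] — begin 0,0,0
+L1 (α=2/5) → [424/5, 84, 42/5]
+L2 (α=5/6) → [6299/30, 247/3, 1321/15]
→ [210, 82, 88]

at x=0,y=0 over L1,L2,L3:
after L1 α=3/4: [309/4, 489/4, 375/4]
after L2 α=3/5: [243/2, 543/10, 1551/10]
after L3 α=1/3: [146, 501/5, 2336/15]
= [146, 100, 156]

(1,1) stack=L1,L2,L3,L4; from [0,0,0]:
after L1 α=3/8: [261/8, 507/8, 129/2]
after L2 α=5/6: [1021/48, 2027/48, 589/12]
after L3 α=3/5: [4981/120, 17507/120, 1507/30]
after L4 α=1/6: [7885/144, 18179/144, 1507/36]
rounded: [55, 126, 42]

(1,1) stack=L1,L2,L3,L4,L5; from [0,0,0]:
L1 α=3/8: [261/8, 507/8, 129/2]
L2 α=5/6: [1021/48, 2027/48, 589/12]
L3 α=3/5: [4981/120, 17507/120, 1507/30]
L4 α=1/6: [7885/144, 18179/144, 1507/36]
L5 α=1/4: [18157/192, 19763/192, 2395/48]
→ [95, 103, 50]

(1,0) stack=L1,L2,L3,L4,L5; from [0,0,0]:
after L1 α=3/8: [27/4, 21, 117/8]
after L2 α=5/7: [1177/14, 347/7, 3457/28]
after L3 α=1: [179, 169, 36]
after L4 α=1/6: [562/3, 176, 40]
after L5 α=2/3: [760/9, 328/3, 196/3]
→ [84, 109, 65]

at x=1,y=0 over L1,L2,L3,L4,L5,L6:
L1 α=3/8: [27/4, 21, 117/8]
L2 α=5/7: [1177/14, 347/7, 3457/28]
L3 α=1: [179, 169, 36]
L4 α=1/6: [562/3, 176, 40]
L5 α=2/3: [760/9, 328/3, 196/3]
L6 α=5/7: [3410/63, 548/3, 71/3]
rounded: [54, 183, 24]

at x=0,y=0 over L1,L2,L3,L4,L5,L6:
after L1 α=3/4: [309/4, 489/4, 375/4]
after L2 α=3/5: [243/2, 543/10, 1551/10]
after L3 α=1/3: [146, 501/5, 2336/15]
after L4 α=1: [145, 118, 138]
after L5 α=1/2: [124, 361/2, 109]
after L6 α=1: [27, 102, 97]
rounded: [27, 102, 97]

at x=0,y=1 over L1,L2,L3,L4,L5,L6:
after L1 α=2/5: [424/5, 84, 42/5]
after L2 α=5/6: [6299/30, 247/3, 1321/15]
after L3 α=1/2: [8429/60, 188/3, 2761/30]
after L4 α=2/5: [16989/100, 672/5, 3401/50]
after L5 α=1/3: [9763/50, 573/5, 1392/25]
after L6 α=4/7: [36289/350, 2859/35, 24676/175]
rounded: [104, 82, 141]


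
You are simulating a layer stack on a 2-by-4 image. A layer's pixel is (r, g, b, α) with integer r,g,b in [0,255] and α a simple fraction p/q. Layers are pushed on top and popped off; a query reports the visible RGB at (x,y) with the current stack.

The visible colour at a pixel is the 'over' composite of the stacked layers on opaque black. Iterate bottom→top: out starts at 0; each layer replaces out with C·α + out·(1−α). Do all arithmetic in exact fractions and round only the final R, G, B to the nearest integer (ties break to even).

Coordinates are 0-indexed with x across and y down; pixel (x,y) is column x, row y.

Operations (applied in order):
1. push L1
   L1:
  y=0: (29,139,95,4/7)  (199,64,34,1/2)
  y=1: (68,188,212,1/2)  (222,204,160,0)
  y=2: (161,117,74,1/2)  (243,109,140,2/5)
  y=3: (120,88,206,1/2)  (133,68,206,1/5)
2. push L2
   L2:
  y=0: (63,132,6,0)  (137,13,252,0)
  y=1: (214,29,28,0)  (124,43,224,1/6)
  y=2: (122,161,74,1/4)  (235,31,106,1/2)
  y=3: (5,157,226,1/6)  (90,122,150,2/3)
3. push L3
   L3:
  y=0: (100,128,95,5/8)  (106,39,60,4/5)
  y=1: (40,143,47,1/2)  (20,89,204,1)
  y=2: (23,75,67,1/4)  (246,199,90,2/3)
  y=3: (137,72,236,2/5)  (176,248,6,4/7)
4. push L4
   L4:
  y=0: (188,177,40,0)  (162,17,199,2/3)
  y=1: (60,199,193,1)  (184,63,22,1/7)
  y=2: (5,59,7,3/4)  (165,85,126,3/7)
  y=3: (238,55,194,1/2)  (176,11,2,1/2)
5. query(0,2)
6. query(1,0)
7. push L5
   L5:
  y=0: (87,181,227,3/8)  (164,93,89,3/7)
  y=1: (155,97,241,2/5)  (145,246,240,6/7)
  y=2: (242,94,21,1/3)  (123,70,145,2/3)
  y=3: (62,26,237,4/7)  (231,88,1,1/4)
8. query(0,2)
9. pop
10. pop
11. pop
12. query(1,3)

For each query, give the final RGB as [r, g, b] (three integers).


(0,2) stack=L1,L2,L3,L4; from [0,0,0]:
after L1 α=1/2: [161/2, 117/2, 37]
after L2 α=1/4: [727/8, 673/8, 185/4]
after L3 α=1/4: [2365/32, 2619/32, 823/16]
after L4 α=3/4: [2845/128, 8283/128, 1159/64]
→ [22, 65, 18]

at x=1,y=0 over L1,L2,L3,L4:
after L1 α=1/2: [199/2, 32, 17]
after L2 α=0: [199/2, 32, 17]
after L3 α=4/5: [1047/10, 188/5, 257/5]
after L4 α=2/3: [1429/10, 358/15, 749/5]
rounded: [143, 24, 150]

at x=0,y=2 over L1,L2,L3,L4,L5:
+L1 (α=1/2) → [161/2, 117/2, 37]
+L2 (α=1/4) → [727/8, 673/8, 185/4]
+L3 (α=1/4) → [2365/32, 2619/32, 823/16]
+L4 (α=3/4) → [2845/128, 8283/128, 1159/64]
+L5 (α=1/3) → [6111/64, 14299/192, 1831/96]
rounded: [95, 74, 19]

(1,3) stack=L1,L2; from [0,0,0]:
after L1 α=1/5: [133/5, 68/5, 206/5]
after L2 α=2/3: [1033/15, 1288/15, 1706/15]
rounded: [69, 86, 114]


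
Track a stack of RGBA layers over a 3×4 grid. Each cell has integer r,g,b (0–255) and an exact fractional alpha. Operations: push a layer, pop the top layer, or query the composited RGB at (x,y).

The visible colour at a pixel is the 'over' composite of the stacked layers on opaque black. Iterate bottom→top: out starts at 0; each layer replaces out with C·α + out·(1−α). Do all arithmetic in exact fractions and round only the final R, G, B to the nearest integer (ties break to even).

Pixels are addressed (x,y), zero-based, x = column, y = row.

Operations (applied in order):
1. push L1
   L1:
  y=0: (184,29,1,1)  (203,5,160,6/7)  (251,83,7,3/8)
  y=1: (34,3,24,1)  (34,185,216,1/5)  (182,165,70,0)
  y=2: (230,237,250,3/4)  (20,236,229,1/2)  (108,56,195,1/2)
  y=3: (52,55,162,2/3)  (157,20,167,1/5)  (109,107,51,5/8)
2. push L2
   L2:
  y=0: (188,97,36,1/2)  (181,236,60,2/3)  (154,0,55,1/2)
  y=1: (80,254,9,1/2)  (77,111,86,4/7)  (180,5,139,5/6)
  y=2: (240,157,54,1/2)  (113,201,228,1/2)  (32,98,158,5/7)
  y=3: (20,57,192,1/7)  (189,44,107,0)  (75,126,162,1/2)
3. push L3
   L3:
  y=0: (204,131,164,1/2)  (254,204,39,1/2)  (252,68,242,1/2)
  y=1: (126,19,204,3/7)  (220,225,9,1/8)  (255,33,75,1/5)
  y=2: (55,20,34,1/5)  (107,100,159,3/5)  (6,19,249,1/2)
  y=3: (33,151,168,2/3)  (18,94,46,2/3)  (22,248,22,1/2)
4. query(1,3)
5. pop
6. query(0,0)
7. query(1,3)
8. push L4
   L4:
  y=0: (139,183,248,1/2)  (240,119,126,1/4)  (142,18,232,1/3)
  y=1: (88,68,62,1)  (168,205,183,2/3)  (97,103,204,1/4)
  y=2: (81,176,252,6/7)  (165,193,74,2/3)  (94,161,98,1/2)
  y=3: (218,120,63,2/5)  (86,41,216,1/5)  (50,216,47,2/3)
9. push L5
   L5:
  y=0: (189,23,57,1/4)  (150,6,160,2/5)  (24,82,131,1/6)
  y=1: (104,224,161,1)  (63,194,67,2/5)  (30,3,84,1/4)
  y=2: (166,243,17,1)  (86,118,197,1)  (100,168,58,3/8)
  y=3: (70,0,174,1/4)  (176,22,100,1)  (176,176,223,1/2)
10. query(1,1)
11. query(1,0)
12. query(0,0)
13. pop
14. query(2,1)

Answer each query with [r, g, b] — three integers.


query (1,3) [L1,L2,L3] — begin 0,0,0
L1 α=1/5: [157/5, 4, 167/5]
L2 α=0: [157/5, 4, 167/5]
L3 α=2/3: [337/15, 64, 209/5]
→ [22, 64, 42]

at x=0,y=0 over L1,L2:
L1 α=1: [184, 29, 1]
L2 α=1/2: [186, 63, 37/2]
rounded: [186, 63, 18]

(1,3) stack=L1,L2; from [0,0,0]:
after L1 α=1/5: [157/5, 4, 167/5]
after L2 α=0: [157/5, 4, 167/5]
= [31, 4, 33]

at x=1,y=1 over L1,L2,L4,L5:
+L1 (α=1/5) → [34/5, 37, 216/5]
+L2 (α=4/7) → [1642/35, 555/7, 2368/35]
+L4 (α=2/3) → [13402/105, 3425/21, 15178/105]
+L5 (α=2/5) → [17812/175, 6141/35, 19868/175]
rounded: [102, 175, 114]

(1,0) stack=L1,L2,L4,L5; from [0,0,0]:
+L1 (α=6/7) → [174, 30/7, 960/7]
+L2 (α=2/3) → [536/3, 3334/21, 600/7]
+L4 (α=1/4) → [194, 4167/28, 1341/14]
+L5 (α=2/5) → [882/5, 12837/140, 8503/70]
rounded: [176, 92, 121]

at x=0,y=0 over L1,L2,L4,L5:
+L1 (α=1) → [184, 29, 1]
+L2 (α=1/2) → [186, 63, 37/2]
+L4 (α=1/2) → [325/2, 123, 533/4]
+L5 (α=1/4) → [1353/8, 98, 1827/16]
rounded: [169, 98, 114]

at x=2,y=1 over L1,L2,L4:
L1 α=0: [0, 0, 0]
L2 α=5/6: [150, 25/6, 695/6]
L4 α=1/4: [547/4, 231/8, 1103/8]
rounded: [137, 29, 138]


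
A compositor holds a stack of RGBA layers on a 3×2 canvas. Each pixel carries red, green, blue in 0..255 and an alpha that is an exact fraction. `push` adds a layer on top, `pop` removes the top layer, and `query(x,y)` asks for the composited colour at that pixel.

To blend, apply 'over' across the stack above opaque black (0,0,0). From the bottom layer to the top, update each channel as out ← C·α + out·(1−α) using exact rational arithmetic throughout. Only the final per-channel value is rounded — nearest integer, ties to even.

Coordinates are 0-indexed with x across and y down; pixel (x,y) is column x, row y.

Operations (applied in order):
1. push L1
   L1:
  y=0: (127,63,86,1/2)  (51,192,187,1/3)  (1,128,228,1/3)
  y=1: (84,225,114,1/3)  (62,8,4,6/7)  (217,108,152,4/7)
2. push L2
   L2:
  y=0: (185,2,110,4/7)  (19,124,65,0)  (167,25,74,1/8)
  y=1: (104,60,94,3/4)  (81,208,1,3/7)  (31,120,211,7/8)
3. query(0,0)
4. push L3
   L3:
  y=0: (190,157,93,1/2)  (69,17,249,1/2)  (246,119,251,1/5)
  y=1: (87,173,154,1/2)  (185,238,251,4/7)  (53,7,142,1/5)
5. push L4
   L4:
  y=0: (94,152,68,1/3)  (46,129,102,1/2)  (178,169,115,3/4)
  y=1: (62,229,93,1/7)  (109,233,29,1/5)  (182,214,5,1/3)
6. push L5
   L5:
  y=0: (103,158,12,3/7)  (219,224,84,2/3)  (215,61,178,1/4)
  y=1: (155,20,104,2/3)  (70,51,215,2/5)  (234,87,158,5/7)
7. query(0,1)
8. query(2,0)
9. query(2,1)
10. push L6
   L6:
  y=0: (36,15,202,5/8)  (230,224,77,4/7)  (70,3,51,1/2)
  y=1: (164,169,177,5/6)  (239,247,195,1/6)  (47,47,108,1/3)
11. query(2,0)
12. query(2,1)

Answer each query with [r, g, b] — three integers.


(0,0) stack=L1,L2; from [0,0,0]:
after L1 α=1/2: [127/2, 63/2, 43]
after L2 α=4/7: [1861/14, 205/14, 569/7]
→ [133, 15, 81]

at x=0,y=1 over L1,L2,L3,L4,L5:
after L1 α=1/3: [28, 75, 38]
after L2 α=3/4: [85, 255/4, 80]
after L3 α=1/2: [86, 947/8, 117]
after L4 α=1/7: [578/7, 3757/28, 795/7]
after L5 α=2/3: [916/7, 4877/84, 2251/21]
rounded: [131, 58, 107]

at x=2,y=0 over L1,L2,L3,L4,L5:
L1 α=1/3: [1/3, 128/3, 76]
L2 α=1/8: [127/6, 971/24, 303/4]
L3 α=1/5: [992/15, 337/6, 554/5]
L4 α=3/4: [4501/30, 3379/24, 2279/20]
L5 α=1/4: [6651/40, 3867/32, 10397/80]
= [166, 121, 130]

at x=2,y=1 over L1,L2,L3,L4,L5:
L1 α=4/7: [124, 432/7, 608/7]
L2 α=7/8: [341/8, 789/7, 10947/56]
L3 α=1/5: [447/10, 641/7, 2587/14]
L4 α=1/3: [1357/15, 2780/21, 874/7]
L5 α=5/7: [20264/105, 14695/147, 7278/49]
= [193, 100, 149]

(2,0) stack=L1,L2,L3,L4,L5,L6; from [0,0,0]:
L1 α=1/3: [1/3, 128/3, 76]
L2 α=1/8: [127/6, 971/24, 303/4]
L3 α=1/5: [992/15, 337/6, 554/5]
L4 α=3/4: [4501/30, 3379/24, 2279/20]
L5 α=1/4: [6651/40, 3867/32, 10397/80]
L6 α=1/2: [9451/80, 3963/64, 14477/160]
rounded: [118, 62, 90]

query (2,1) [L1,L2,L3,L4,L5,L6] — begin 0,0,0
after L1 α=4/7: [124, 432/7, 608/7]
after L2 α=7/8: [341/8, 789/7, 10947/56]
after L3 α=1/5: [447/10, 641/7, 2587/14]
after L4 α=1/3: [1357/15, 2780/21, 874/7]
after L5 α=5/7: [20264/105, 14695/147, 7278/49]
after L6 α=1/3: [45463/315, 36299/441, 6616/49]
→ [144, 82, 135]


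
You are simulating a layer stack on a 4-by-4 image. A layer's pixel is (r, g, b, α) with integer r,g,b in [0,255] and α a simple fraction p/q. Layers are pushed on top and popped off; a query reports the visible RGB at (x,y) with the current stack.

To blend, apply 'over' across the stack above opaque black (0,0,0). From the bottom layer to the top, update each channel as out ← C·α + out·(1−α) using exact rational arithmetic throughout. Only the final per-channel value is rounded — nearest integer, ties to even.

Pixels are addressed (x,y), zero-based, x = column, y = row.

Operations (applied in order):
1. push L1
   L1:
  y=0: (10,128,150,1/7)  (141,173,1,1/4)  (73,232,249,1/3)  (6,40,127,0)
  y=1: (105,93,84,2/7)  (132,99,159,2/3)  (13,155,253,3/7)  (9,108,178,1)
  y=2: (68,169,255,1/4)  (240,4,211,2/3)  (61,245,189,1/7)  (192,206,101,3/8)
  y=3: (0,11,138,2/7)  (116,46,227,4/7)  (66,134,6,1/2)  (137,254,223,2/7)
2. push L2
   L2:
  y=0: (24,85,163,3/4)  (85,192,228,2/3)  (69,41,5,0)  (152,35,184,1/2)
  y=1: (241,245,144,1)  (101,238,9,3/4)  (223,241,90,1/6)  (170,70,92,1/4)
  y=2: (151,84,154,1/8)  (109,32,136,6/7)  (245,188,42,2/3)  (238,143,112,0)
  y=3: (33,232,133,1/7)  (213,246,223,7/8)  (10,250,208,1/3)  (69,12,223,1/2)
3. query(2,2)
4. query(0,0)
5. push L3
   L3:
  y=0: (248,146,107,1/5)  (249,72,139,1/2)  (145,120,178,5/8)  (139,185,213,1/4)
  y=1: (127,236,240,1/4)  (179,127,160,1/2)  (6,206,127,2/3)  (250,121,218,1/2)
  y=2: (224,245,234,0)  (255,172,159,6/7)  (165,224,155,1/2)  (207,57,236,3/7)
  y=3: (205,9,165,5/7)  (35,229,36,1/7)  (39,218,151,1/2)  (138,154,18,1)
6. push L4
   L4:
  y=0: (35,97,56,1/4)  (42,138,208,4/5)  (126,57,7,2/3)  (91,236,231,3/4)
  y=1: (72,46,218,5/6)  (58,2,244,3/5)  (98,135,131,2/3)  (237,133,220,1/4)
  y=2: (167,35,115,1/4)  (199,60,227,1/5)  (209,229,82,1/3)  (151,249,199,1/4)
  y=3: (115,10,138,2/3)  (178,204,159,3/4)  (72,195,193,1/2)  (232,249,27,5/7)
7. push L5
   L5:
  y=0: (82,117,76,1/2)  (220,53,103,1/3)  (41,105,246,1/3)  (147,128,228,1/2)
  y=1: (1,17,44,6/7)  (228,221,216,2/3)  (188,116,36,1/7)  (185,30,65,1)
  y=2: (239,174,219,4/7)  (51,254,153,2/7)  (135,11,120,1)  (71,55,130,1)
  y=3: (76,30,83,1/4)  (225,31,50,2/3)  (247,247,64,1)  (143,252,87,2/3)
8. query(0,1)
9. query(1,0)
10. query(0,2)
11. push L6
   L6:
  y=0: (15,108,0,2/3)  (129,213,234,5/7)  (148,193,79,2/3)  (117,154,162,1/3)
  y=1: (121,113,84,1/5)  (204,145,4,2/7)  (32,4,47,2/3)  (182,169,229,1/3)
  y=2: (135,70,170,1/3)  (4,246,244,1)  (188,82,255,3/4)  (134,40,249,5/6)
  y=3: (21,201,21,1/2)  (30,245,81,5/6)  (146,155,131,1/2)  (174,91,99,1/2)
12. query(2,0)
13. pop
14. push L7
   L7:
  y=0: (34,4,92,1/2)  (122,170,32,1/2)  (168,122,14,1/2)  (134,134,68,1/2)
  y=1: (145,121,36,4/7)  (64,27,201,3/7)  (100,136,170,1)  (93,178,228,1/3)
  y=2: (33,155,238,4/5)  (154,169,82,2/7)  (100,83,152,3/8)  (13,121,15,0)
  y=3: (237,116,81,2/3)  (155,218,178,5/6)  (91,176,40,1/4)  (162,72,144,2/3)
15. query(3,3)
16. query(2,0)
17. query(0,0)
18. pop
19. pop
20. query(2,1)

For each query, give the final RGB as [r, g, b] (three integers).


query (2,2) [L1,L2] — begin 0,0,0
+L1 (α=1/7) → [61/7, 35, 27]
+L2 (α=2/3) → [3491/21, 137, 37]
rounded: [166, 137, 37]

query (0,0) [L1,L2] — begin 0,0,0
+L1 (α=1/7) → [10/7, 128/7, 150/7]
+L2 (α=3/4) → [257/14, 1913/28, 3573/28]
→ [18, 68, 128]

query (0,1) [L1,L2,L3,L4,L5] — begin 0,0,0
L1 α=2/7: [30, 186/7, 24]
L2 α=1: [241, 245, 144]
L3 α=1/4: [425/2, 971/4, 168]
L4 α=5/6: [1145/12, 1891/24, 629/3]
L5 α=6/7: [1217/84, 4339/168, 203/3]
rounded: [14, 26, 68]

at x=1,y=0 over L1,L2,L3,L4,L5:
after L1 α=1/4: [141/4, 173/4, 1/4]
after L2 α=2/3: [821/12, 1709/12, 1825/12]
after L3 α=1/2: [3809/24, 2573/24, 3493/24]
after L4 α=4/5: [7841/120, 15821/120, 23461/120]
after L5 α=1/3: [21041/180, 19001/180, 29641/180]
= [117, 106, 165]

at x=0,y=2 over L1,L2,L3,L4,L5:
L1 α=1/4: [17, 169/4, 255/4]
L2 α=1/8: [135/4, 1519/32, 2401/32]
L3 α=0: [135/4, 1519/32, 2401/32]
L4 α=1/4: [1073/16, 5677/128, 10883/128]
L5 α=4/7: [2645/16, 106119/896, 144777/896]
= [165, 118, 162]

at x=2,y=0 over L1,L2,L3,L4,L5,L6:
L1 α=1/3: [73/3, 232/3, 83]
L2 α=0: [73/3, 232/3, 83]
L3 α=5/8: [399/4, 104, 1139/8]
L4 α=2/3: [469/4, 218/3, 417/8]
L5 α=1/3: [551/6, 751/9, 467/4]
L6 α=2/3: [2327/18, 4225/27, 1099/12]
→ [129, 156, 92]

query (3,3) [L1,L2,L3,L4,L5,L7] — begin 0,0,0
+L1 (α=2/7) → [274/7, 508/7, 446/7]
+L2 (α=1/2) → [757/14, 296/7, 2007/14]
+L3 (α=1) → [138, 154, 18]
+L4 (α=5/7) → [1436/7, 1553/7, 171/7]
+L5 (α=2/3) → [1146/7, 5081/21, 463/7]
+L7 (α=2/3) → [1138/7, 8105/63, 2479/21]
→ [163, 129, 118]

query (2,0) [L1,L2,L3,L4,L5,L7] — begin 0,0,0
+L1 (α=1/3) → [73/3, 232/3, 83]
+L2 (α=0) → [73/3, 232/3, 83]
+L3 (α=5/8) → [399/4, 104, 1139/8]
+L4 (α=2/3) → [469/4, 218/3, 417/8]
+L5 (α=1/3) → [551/6, 751/9, 467/4]
+L7 (α=1/2) → [1559/12, 1849/18, 523/8]
→ [130, 103, 65]

(0,0) stack=L1,L2,L3,L4,L5,L7; from [0,0,0]:
+L1 (α=1/7) → [10/7, 128/7, 150/7]
+L2 (α=3/4) → [257/14, 1913/28, 3573/28]
+L3 (α=1/5) → [450/7, 587/7, 4322/35]
+L4 (α=1/4) → [1595/28, 610/7, 7463/70]
+L5 (α=1/2) → [3891/56, 1429/14, 12783/140]
+L7 (α=1/2) → [5795/112, 1485/28, 25663/280]
= [52, 53, 92]

(2,1) stack=L1,L2,L3,L4; from [0,0,0]:
+L1 (α=3/7) → [39/7, 465/7, 759/7]
+L2 (α=1/6) → [878/21, 2006/21, 1475/14]
+L3 (α=2/3) → [1130/63, 10658/63, 1677/14]
+L4 (α=2/3) → [13478/189, 27668/189, 5345/42]
rounded: [71, 146, 127]


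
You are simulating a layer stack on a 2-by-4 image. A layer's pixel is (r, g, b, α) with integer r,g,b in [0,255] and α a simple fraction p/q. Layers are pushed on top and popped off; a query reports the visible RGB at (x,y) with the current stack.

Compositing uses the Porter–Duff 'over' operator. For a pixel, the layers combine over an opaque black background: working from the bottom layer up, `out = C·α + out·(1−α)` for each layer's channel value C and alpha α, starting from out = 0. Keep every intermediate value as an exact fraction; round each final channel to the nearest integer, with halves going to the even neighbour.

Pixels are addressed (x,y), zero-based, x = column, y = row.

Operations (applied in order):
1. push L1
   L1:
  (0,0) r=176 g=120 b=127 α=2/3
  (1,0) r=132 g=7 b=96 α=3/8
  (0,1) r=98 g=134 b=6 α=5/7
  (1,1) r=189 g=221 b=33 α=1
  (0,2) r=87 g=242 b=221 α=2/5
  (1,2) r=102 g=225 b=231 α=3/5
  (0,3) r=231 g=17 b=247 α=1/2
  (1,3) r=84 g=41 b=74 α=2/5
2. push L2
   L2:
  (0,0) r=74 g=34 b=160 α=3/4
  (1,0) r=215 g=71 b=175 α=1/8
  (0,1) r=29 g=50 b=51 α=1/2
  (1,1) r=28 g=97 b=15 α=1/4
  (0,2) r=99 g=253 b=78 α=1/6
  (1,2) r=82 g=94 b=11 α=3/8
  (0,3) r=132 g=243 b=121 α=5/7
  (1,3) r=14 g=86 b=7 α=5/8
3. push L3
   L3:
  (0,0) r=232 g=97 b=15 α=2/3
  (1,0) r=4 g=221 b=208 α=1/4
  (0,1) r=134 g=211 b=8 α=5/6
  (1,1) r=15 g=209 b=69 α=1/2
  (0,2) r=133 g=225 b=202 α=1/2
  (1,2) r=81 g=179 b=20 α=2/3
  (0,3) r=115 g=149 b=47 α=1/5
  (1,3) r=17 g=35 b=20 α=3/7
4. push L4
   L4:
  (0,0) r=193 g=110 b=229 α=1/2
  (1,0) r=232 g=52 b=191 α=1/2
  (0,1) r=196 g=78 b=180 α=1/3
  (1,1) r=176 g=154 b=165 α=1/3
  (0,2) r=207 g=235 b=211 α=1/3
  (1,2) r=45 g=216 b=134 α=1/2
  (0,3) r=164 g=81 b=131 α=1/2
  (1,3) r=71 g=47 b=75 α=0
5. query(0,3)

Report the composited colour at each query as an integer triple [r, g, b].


at x=0,y=3 over L1,L2,L3,L4:
after L1 α=1/2: [231/2, 17/2, 247/2]
after L2 α=5/7: [891/7, 176, 852/7]
after L3 α=1/5: [4369/35, 853/5, 3737/35]
after L4 α=1/2: [10109/70, 629/5, 4161/35]
= [144, 126, 119]


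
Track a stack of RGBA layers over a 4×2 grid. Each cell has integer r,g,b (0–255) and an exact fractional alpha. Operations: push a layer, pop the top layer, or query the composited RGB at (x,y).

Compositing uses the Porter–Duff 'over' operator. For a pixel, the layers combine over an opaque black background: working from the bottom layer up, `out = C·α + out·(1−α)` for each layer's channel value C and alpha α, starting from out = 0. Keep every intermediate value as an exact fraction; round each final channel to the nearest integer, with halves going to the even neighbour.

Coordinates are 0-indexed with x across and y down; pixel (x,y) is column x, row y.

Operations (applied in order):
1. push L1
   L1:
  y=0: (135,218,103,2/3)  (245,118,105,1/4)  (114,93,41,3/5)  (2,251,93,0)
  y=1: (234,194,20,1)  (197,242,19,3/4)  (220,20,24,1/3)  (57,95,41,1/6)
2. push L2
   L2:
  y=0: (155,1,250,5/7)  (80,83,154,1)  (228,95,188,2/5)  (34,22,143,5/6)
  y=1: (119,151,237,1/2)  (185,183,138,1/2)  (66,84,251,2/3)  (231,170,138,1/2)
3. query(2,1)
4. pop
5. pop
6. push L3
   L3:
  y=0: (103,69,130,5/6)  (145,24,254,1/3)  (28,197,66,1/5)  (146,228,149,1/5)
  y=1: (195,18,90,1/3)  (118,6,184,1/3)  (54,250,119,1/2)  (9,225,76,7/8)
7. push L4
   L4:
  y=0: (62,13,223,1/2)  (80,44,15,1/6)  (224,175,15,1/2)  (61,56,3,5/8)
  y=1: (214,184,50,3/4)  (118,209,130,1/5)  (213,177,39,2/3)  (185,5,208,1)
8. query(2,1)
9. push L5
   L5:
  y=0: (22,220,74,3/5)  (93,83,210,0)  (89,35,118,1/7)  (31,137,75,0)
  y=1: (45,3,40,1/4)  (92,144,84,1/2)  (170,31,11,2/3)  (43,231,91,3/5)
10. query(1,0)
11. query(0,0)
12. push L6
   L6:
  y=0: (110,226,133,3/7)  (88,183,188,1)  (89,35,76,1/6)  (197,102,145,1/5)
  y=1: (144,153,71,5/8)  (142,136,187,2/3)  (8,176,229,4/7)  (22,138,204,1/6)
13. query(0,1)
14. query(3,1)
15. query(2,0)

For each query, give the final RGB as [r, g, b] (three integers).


(2,1) stack=L1,L2; from [0,0,0]:
+L1 (α=1/3) → [220/3, 20/3, 8]
+L2 (α=2/3) → [616/9, 524/9, 170]
= [68, 58, 170]

(2,1) stack=L3,L4; from [0,0,0]:
+L3 (α=1/2) → [27, 125, 119/2]
+L4 (α=2/3) → [151, 479/3, 275/6]
→ [151, 160, 46]

query (1,0) [L3,L4,L5] — begin 0,0,0
L3 α=1/3: [145/3, 8, 254/3]
L4 α=1/6: [965/18, 14, 1315/18]
L5 α=0: [965/18, 14, 1315/18]
= [54, 14, 73]

at x=0,y=0 over L3,L4,L5:
after L3 α=5/6: [515/6, 115/2, 325/3]
after L4 α=1/2: [887/12, 141/4, 497/3]
after L5 α=3/5: [1283/30, 1461/10, 332/3]
rounded: [43, 146, 111]

at x=0,y=1 over L3,L4,L5,L6:
after L3 α=1/3: [65, 6, 30]
after L4 α=3/4: [707/4, 279/2, 45]
after L5 α=1/4: [2301/16, 843/8, 175/4]
after L6 α=5/8: [18423/128, 8649/64, 1945/32]
= [144, 135, 61]

query (3,1) [L3,L4,L5,L6] — begin 0,0,0
L3 α=7/8: [63/8, 1575/8, 133/2]
L4 α=1: [185, 5, 208]
L5 α=3/5: [499/5, 703/5, 689/5]
L6 α=1/6: [521/6, 841/6, 893/6]
rounded: [87, 140, 149]

at x=2,y=0 over L3,L4,L5,L6:
after L3 α=1/5: [28/5, 197/5, 66/5]
after L4 α=1/2: [574/5, 536/5, 141/10]
after L5 α=1/7: [3889/35, 3391/35, 1013/35]
after L6 α=1/6: [752/7, 606/7, 515/14]
= [107, 87, 37]
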